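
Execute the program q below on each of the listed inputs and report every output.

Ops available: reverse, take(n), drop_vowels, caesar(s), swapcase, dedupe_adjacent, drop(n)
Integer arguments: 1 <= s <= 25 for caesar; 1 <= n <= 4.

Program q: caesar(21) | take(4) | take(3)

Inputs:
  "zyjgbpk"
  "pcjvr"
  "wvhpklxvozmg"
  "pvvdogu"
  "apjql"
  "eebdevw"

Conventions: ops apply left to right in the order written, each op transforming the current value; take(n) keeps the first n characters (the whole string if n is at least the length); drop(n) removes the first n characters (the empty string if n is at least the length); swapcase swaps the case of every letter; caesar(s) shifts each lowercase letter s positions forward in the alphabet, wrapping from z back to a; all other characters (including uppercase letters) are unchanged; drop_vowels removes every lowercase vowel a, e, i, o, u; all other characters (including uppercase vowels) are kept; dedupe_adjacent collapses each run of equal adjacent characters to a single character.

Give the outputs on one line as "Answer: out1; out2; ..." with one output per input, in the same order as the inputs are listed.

"ute"; "kxe"; "rqc"; "kqq"; "vke"; "zzw"

Execution, op by op:
  "zyjgbpk" -> "utebwkf" -> "uteb" -> "ute"
  "pcjvr" -> "kxeqm" -> "kxeq" -> "kxe"
  "wvhpklxvozmg" -> "rqckfgsqjuhb" -> "rqck" -> "rqc"
  "pvvdogu" -> "kqqyjbp" -> "kqqy" -> "kqq"
  "apjql" -> "vkelg" -> "vkel" -> "vke"
  "eebdevw" -> "zzwyzqr" -> "zzwy" -> "zzw"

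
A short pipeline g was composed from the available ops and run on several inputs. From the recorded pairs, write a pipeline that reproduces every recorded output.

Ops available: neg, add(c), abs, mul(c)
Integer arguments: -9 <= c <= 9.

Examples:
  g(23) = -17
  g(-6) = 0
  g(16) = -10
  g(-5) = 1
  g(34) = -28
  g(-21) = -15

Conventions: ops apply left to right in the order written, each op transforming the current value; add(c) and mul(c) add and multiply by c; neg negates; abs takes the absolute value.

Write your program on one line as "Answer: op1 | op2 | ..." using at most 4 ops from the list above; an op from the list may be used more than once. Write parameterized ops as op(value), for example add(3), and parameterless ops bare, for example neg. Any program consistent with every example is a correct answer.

abs | neg | add(6)

Check, running the answer program on each example:
  23 -> 23 -> -23 -> -17
  -6 -> 6 -> -6 -> 0
  16 -> 16 -> -16 -> -10
  -5 -> 5 -> -5 -> 1
  34 -> 34 -> -34 -> -28
  -21 -> 21 -> -21 -> -15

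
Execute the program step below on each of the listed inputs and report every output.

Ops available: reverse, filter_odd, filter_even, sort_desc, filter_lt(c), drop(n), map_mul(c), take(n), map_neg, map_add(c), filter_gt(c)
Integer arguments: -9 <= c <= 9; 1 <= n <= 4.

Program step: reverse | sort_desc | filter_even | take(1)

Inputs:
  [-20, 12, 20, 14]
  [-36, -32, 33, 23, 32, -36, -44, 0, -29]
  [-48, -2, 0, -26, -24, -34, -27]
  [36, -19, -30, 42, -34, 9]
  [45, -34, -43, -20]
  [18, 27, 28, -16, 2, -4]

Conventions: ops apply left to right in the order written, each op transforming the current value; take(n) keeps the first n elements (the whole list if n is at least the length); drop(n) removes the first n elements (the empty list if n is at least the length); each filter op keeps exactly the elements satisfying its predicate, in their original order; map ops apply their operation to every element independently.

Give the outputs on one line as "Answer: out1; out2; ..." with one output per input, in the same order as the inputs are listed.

[20]; [32]; [0]; [42]; [-20]; [28]

Execution, op by op:
  [-20, 12, 20, 14] -> [14, 20, 12, -20] -> [20, 14, 12, -20] -> [20, 14, 12, -20] -> [20]
  [-36, -32, 33, 23, 32, -36, -44, 0, -29] -> [-29, 0, -44, -36, 32, 23, 33, -32, -36] -> [33, 32, 23, 0, -29, -32, -36, -36, -44] -> [32, 0, -32, -36, -36, -44] -> [32]
  [-48, -2, 0, -26, -24, -34, -27] -> [-27, -34, -24, -26, 0, -2, -48] -> [0, -2, -24, -26, -27, -34, -48] -> [0, -2, -24, -26, -34, -48] -> [0]
  [36, -19, -30, 42, -34, 9] -> [9, -34, 42, -30, -19, 36] -> [42, 36, 9, -19, -30, -34] -> [42, 36, -30, -34] -> [42]
  [45, -34, -43, -20] -> [-20, -43, -34, 45] -> [45, -20, -34, -43] -> [-20, -34] -> [-20]
  [18, 27, 28, -16, 2, -4] -> [-4, 2, -16, 28, 27, 18] -> [28, 27, 18, 2, -4, -16] -> [28, 18, 2, -4, -16] -> [28]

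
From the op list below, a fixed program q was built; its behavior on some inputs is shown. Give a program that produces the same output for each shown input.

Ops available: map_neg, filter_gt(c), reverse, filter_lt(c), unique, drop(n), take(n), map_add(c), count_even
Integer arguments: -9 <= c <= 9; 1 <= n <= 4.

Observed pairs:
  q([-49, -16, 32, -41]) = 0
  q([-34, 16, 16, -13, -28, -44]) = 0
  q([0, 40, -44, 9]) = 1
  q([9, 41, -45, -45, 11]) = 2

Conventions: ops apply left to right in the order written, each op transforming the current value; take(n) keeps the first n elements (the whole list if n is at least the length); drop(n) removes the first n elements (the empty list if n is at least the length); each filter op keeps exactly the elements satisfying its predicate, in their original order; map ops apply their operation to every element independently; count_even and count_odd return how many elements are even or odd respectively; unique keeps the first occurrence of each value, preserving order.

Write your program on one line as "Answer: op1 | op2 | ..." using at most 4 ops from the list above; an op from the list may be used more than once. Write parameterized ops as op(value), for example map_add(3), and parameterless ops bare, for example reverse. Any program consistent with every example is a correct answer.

take(4) | filter_gt(-9) | map_add(7) | count_even

Check, running the answer program on each example:
  [-49, -16, 32, -41] -> [-49, -16, 32, -41] -> [32] -> [39] -> 0
  [-34, 16, 16, -13, -28, -44] -> [-34, 16, 16, -13] -> [16, 16] -> [23, 23] -> 0
  [0, 40, -44, 9] -> [0, 40, -44, 9] -> [0, 40, 9] -> [7, 47, 16] -> 1
  [9, 41, -45, -45, 11] -> [9, 41, -45, -45] -> [9, 41] -> [16, 48] -> 2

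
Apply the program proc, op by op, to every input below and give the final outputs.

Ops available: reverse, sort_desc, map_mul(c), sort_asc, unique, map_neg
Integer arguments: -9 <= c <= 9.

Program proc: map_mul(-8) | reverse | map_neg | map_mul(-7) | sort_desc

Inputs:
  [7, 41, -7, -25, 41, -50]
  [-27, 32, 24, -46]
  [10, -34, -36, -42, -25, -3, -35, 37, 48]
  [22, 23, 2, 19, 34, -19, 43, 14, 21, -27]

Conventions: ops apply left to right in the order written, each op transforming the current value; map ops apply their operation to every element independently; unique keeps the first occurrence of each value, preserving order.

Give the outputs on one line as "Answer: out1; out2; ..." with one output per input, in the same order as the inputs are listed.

Execution, op by op:
  [7, 41, -7, -25, 41, -50] -> [-56, -328, 56, 200, -328, 400] -> [400, -328, 200, 56, -328, -56] -> [-400, 328, -200, -56, 328, 56] -> [2800, -2296, 1400, 392, -2296, -392] -> [2800, 1400, 392, -392, -2296, -2296]
  [-27, 32, 24, -46] -> [216, -256, -192, 368] -> [368, -192, -256, 216] -> [-368, 192, 256, -216] -> [2576, -1344, -1792, 1512] -> [2576, 1512, -1344, -1792]
  [10, -34, -36, -42, -25, -3, -35, 37, 48] -> [-80, 272, 288, 336, 200, 24, 280, -296, -384] -> [-384, -296, 280, 24, 200, 336, 288, 272, -80] -> [384, 296, -280, -24, -200, -336, -288, -272, 80] -> [-2688, -2072, 1960, 168, 1400, 2352, 2016, 1904, -560] -> [2352, 2016, 1960, 1904, 1400, 168, -560, -2072, -2688]
  [22, 23, 2, 19, 34, -19, 43, 14, 21, -27] -> [-176, -184, -16, -152, -272, 152, -344, -112, -168, 216] -> [216, -168, -112, -344, 152, -272, -152, -16, -184, -176] -> [-216, 168, 112, 344, -152, 272, 152, 16, 184, 176] -> [1512, -1176, -784, -2408, 1064, -1904, -1064, -112, -1288, -1232] -> [1512, 1064, -112, -784, -1064, -1176, -1232, -1288, -1904, -2408]

[2800, 1400, 392, -392, -2296, -2296]; [2576, 1512, -1344, -1792]; [2352, 2016, 1960, 1904, 1400, 168, -560, -2072, -2688]; [1512, 1064, -112, -784, -1064, -1176, -1232, -1288, -1904, -2408]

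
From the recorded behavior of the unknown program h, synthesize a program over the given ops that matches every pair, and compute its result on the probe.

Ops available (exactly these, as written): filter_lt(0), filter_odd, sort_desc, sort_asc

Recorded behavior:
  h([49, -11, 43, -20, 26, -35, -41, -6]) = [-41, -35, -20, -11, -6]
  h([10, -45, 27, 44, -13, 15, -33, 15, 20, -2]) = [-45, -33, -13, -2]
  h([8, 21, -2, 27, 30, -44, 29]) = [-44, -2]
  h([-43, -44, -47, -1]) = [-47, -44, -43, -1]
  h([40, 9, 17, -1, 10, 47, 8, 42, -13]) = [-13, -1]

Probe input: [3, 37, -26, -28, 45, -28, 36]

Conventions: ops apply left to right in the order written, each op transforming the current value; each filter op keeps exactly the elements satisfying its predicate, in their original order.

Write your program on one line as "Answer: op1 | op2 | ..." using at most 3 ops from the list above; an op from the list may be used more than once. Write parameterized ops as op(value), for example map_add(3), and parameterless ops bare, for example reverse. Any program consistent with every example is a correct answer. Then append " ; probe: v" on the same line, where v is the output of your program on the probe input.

sort_asc | filter_lt(0) ; probe: [-28, -28, -26]

Check, running the answer program on each example:
  [49, -11, 43, -20, 26, -35, -41, -6] -> [-41, -35, -20, -11, -6, 26, 43, 49] -> [-41, -35, -20, -11, -6]
  [10, -45, 27, 44, -13, 15, -33, 15, 20, -2] -> [-45, -33, -13, -2, 10, 15, 15, 20, 27, 44] -> [-45, -33, -13, -2]
  [8, 21, -2, 27, 30, -44, 29] -> [-44, -2, 8, 21, 27, 29, 30] -> [-44, -2]
  [-43, -44, -47, -1] -> [-47, -44, -43, -1] -> [-47, -44, -43, -1]
  [40, 9, 17, -1, 10, 47, 8, 42, -13] -> [-13, -1, 8, 9, 10, 17, 40, 42, 47] -> [-13, -1]
  probe: [3, 37, -26, -28, 45, -28, 36] -> [-28, -28, -26, 3, 36, 37, 45] -> [-28, -28, -26]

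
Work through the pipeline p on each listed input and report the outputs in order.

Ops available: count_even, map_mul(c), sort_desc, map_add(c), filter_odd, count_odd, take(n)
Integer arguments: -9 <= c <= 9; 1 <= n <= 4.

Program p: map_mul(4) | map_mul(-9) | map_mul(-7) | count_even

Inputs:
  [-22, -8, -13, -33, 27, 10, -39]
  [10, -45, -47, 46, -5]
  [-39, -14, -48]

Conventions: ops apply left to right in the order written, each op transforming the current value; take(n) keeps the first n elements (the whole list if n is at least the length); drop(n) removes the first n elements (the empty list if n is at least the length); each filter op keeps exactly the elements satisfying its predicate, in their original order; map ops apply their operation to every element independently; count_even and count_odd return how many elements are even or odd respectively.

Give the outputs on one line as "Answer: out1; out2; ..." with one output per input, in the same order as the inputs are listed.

Execution, op by op:
  [-22, -8, -13, -33, 27, 10, -39] -> [-88, -32, -52, -132, 108, 40, -156] -> [792, 288, 468, 1188, -972, -360, 1404] -> [-5544, -2016, -3276, -8316, 6804, 2520, -9828] -> 7
  [10, -45, -47, 46, -5] -> [40, -180, -188, 184, -20] -> [-360, 1620, 1692, -1656, 180] -> [2520, -11340, -11844, 11592, -1260] -> 5
  [-39, -14, -48] -> [-156, -56, -192] -> [1404, 504, 1728] -> [-9828, -3528, -12096] -> 3

7; 5; 3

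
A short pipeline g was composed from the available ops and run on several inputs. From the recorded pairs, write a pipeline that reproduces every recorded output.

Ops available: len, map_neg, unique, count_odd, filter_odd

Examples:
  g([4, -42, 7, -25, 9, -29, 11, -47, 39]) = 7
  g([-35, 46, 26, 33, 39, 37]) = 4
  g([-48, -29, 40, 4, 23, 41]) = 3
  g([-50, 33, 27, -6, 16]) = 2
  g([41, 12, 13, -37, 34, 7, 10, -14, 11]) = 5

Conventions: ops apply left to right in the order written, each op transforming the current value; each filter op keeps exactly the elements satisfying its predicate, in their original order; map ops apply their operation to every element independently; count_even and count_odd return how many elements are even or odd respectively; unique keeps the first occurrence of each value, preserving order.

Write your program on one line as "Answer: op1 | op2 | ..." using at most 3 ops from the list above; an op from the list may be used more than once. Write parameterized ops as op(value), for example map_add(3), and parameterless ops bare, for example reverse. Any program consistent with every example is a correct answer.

filter_odd | len

Check, running the answer program on each example:
  [4, -42, 7, -25, 9, -29, 11, -47, 39] -> [7, -25, 9, -29, 11, -47, 39] -> 7
  [-35, 46, 26, 33, 39, 37] -> [-35, 33, 39, 37] -> 4
  [-48, -29, 40, 4, 23, 41] -> [-29, 23, 41] -> 3
  [-50, 33, 27, -6, 16] -> [33, 27] -> 2
  [41, 12, 13, -37, 34, 7, 10, -14, 11] -> [41, 13, -37, 7, 11] -> 5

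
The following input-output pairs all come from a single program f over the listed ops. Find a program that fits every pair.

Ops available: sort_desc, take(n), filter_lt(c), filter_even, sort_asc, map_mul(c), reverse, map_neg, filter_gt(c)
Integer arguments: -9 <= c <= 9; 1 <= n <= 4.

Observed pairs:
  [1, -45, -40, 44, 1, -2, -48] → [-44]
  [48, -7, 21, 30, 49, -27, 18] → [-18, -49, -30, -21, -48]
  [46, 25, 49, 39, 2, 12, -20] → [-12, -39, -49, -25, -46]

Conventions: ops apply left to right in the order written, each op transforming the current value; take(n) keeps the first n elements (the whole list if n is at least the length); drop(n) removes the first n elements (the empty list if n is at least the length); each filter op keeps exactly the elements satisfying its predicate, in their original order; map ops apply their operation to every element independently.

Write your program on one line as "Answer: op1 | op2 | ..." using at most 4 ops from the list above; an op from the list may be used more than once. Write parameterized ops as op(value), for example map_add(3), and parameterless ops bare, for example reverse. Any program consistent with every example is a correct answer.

reverse | filter_gt(9) | map_neg

Check, running the answer program on each example:
  [1, -45, -40, 44, 1, -2, -48] -> [-48, -2, 1, 44, -40, -45, 1] -> [44] -> [-44]
  [48, -7, 21, 30, 49, -27, 18] -> [18, -27, 49, 30, 21, -7, 48] -> [18, 49, 30, 21, 48] -> [-18, -49, -30, -21, -48]
  [46, 25, 49, 39, 2, 12, -20] -> [-20, 12, 2, 39, 49, 25, 46] -> [12, 39, 49, 25, 46] -> [-12, -39, -49, -25, -46]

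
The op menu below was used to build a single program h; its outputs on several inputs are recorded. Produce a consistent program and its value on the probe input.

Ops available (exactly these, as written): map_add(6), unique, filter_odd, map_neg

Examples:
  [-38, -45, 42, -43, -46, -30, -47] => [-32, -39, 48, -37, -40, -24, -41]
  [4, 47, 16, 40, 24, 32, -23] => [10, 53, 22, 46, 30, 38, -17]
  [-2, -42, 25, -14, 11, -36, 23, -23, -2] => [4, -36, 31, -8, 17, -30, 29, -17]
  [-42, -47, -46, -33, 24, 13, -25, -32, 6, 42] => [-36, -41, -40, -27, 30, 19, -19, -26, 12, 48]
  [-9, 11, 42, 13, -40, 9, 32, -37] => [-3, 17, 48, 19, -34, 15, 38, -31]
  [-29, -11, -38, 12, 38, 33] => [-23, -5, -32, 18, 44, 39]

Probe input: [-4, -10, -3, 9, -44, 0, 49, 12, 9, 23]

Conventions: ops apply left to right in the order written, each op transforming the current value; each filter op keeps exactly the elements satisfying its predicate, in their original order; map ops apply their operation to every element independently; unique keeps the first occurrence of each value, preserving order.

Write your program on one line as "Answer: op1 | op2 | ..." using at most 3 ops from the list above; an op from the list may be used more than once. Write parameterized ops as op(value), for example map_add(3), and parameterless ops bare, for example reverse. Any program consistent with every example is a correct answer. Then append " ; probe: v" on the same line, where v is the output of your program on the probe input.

map_add(6) | unique ; probe: [2, -4, 3, 15, -38, 6, 55, 18, 29]

Check, running the answer program on each example:
  [-38, -45, 42, -43, -46, -30, -47] -> [-32, -39, 48, -37, -40, -24, -41] -> [-32, -39, 48, -37, -40, -24, -41]
  [4, 47, 16, 40, 24, 32, -23] -> [10, 53, 22, 46, 30, 38, -17] -> [10, 53, 22, 46, 30, 38, -17]
  [-2, -42, 25, -14, 11, -36, 23, -23, -2] -> [4, -36, 31, -8, 17, -30, 29, -17, 4] -> [4, -36, 31, -8, 17, -30, 29, -17]
  [-42, -47, -46, -33, 24, 13, -25, -32, 6, 42] -> [-36, -41, -40, -27, 30, 19, -19, -26, 12, 48] -> [-36, -41, -40, -27, 30, 19, -19, -26, 12, 48]
  [-9, 11, 42, 13, -40, 9, 32, -37] -> [-3, 17, 48, 19, -34, 15, 38, -31] -> [-3, 17, 48, 19, -34, 15, 38, -31]
  [-29, -11, -38, 12, 38, 33] -> [-23, -5, -32, 18, 44, 39] -> [-23, -5, -32, 18, 44, 39]
  probe: [-4, -10, -3, 9, -44, 0, 49, 12, 9, 23] -> [2, -4, 3, 15, -38, 6, 55, 18, 15, 29] -> [2, -4, 3, 15, -38, 6, 55, 18, 29]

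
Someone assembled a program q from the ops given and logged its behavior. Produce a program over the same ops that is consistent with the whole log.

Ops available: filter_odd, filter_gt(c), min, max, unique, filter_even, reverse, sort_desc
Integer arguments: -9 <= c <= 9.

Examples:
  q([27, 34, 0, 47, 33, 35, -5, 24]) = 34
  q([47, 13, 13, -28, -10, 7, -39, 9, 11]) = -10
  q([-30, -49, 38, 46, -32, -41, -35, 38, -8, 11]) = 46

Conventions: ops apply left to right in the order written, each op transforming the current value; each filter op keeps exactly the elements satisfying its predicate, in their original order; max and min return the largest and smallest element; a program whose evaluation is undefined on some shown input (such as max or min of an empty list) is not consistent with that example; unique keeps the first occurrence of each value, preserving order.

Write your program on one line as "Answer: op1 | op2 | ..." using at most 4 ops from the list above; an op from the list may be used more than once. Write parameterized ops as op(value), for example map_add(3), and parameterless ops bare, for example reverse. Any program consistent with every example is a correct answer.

unique | filter_even | max

Check, running the answer program on each example:
  [27, 34, 0, 47, 33, 35, -5, 24] -> [27, 34, 0, 47, 33, 35, -5, 24] -> [34, 0, 24] -> 34
  [47, 13, 13, -28, -10, 7, -39, 9, 11] -> [47, 13, -28, -10, 7, -39, 9, 11] -> [-28, -10] -> -10
  [-30, -49, 38, 46, -32, -41, -35, 38, -8, 11] -> [-30, -49, 38, 46, -32, -41, -35, -8, 11] -> [-30, 38, 46, -32, -8] -> 46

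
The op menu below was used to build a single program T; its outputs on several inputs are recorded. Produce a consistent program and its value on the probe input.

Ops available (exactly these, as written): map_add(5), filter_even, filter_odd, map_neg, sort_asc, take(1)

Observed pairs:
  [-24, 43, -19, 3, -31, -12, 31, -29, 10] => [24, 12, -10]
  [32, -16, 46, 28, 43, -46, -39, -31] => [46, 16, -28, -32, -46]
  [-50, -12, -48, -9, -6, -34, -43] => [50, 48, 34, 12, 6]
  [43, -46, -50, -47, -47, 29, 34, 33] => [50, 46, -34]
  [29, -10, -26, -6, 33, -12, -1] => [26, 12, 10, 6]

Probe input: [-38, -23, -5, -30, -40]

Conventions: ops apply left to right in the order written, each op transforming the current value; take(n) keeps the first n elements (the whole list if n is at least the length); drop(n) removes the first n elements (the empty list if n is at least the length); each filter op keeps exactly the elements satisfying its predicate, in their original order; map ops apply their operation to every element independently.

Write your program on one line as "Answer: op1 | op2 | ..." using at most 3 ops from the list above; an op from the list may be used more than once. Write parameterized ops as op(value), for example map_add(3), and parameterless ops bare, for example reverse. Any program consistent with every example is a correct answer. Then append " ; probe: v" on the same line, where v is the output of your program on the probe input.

filter_even | sort_asc | map_neg ; probe: [40, 38, 30]

Check, running the answer program on each example:
  [-24, 43, -19, 3, -31, -12, 31, -29, 10] -> [-24, -12, 10] -> [-24, -12, 10] -> [24, 12, -10]
  [32, -16, 46, 28, 43, -46, -39, -31] -> [32, -16, 46, 28, -46] -> [-46, -16, 28, 32, 46] -> [46, 16, -28, -32, -46]
  [-50, -12, -48, -9, -6, -34, -43] -> [-50, -12, -48, -6, -34] -> [-50, -48, -34, -12, -6] -> [50, 48, 34, 12, 6]
  [43, -46, -50, -47, -47, 29, 34, 33] -> [-46, -50, 34] -> [-50, -46, 34] -> [50, 46, -34]
  [29, -10, -26, -6, 33, -12, -1] -> [-10, -26, -6, -12] -> [-26, -12, -10, -6] -> [26, 12, 10, 6]
  probe: [-38, -23, -5, -30, -40] -> [-38, -30, -40] -> [-40, -38, -30] -> [40, 38, 30]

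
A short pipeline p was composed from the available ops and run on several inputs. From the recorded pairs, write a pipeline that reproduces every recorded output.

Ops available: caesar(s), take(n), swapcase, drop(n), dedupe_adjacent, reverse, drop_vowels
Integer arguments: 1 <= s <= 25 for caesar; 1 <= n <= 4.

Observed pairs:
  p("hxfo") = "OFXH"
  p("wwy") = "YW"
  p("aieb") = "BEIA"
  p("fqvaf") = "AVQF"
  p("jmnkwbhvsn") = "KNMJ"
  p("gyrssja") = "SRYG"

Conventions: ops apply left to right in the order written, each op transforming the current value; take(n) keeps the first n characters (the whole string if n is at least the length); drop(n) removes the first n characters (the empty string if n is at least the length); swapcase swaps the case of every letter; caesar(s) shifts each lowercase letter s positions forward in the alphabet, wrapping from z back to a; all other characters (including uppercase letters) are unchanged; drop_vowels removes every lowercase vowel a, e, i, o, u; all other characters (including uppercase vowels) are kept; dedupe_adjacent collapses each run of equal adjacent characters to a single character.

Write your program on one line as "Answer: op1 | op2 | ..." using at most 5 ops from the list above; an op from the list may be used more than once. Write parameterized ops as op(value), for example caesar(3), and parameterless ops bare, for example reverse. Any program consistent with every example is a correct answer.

dedupe_adjacent | swapcase | take(4) | reverse

Check, running the answer program on each example:
  "hxfo" -> "hxfo" -> "HXFO" -> "HXFO" -> "OFXH"
  "wwy" -> "wy" -> "WY" -> "WY" -> "YW"
  "aieb" -> "aieb" -> "AIEB" -> "AIEB" -> "BEIA"
  "fqvaf" -> "fqvaf" -> "FQVAF" -> "FQVA" -> "AVQF"
  "jmnkwbhvsn" -> "jmnkwbhvsn" -> "JMNKWBHVSN" -> "JMNK" -> "KNMJ"
  "gyrssja" -> "gyrsja" -> "GYRSJA" -> "GYRS" -> "SRYG"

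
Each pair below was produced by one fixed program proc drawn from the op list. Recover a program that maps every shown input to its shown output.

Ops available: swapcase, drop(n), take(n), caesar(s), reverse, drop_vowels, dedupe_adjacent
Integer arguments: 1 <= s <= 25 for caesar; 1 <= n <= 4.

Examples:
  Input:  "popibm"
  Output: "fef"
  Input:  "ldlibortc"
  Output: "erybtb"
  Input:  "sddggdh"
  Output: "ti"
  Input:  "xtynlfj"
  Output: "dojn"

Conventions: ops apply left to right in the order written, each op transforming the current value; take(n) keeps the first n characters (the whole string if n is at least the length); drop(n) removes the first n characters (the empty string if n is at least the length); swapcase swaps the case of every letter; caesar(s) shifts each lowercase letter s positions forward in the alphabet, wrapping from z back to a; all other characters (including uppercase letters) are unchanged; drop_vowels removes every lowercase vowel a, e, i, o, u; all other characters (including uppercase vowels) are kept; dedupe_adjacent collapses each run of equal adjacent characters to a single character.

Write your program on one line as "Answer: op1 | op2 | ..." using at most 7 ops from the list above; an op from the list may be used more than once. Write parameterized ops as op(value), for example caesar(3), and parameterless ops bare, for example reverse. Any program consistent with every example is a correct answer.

dedupe_adjacent | reverse | drop(2) | drop(1) | caesar(11) | caesar(5)

Check, running the answer program on each example:
  "popibm" -> "popibm" -> "mbipop" -> "ipop" -> "pop" -> "aza" -> "fef"
  "ldlibortc" -> "ldlibortc" -> "ctrobildl" -> "robildl" -> "obildl" -> "zmtwow" -> "erybtb"
  "sddggdh" -> "sdgdh" -> "hdgds" -> "gds" -> "ds" -> "od" -> "ti"
  "xtynlfj" -> "xtynlfj" -> "jflnytx" -> "lnytx" -> "nytx" -> "yjei" -> "dojn"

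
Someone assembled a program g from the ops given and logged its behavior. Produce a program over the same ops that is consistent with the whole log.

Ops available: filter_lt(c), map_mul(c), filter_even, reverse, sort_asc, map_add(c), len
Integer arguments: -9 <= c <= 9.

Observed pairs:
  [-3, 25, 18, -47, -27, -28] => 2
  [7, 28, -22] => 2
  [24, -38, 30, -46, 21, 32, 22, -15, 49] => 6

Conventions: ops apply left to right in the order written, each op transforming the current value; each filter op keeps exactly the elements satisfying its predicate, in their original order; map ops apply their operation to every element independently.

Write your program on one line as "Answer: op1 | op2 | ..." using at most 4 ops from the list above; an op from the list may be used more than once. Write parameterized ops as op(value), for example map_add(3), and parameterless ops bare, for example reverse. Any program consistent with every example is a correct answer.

reverse | filter_even | len

Check, running the answer program on each example:
  [-3, 25, 18, -47, -27, -28] -> [-28, -27, -47, 18, 25, -3] -> [-28, 18] -> 2
  [7, 28, -22] -> [-22, 28, 7] -> [-22, 28] -> 2
  [24, -38, 30, -46, 21, 32, 22, -15, 49] -> [49, -15, 22, 32, 21, -46, 30, -38, 24] -> [22, 32, -46, 30, -38, 24] -> 6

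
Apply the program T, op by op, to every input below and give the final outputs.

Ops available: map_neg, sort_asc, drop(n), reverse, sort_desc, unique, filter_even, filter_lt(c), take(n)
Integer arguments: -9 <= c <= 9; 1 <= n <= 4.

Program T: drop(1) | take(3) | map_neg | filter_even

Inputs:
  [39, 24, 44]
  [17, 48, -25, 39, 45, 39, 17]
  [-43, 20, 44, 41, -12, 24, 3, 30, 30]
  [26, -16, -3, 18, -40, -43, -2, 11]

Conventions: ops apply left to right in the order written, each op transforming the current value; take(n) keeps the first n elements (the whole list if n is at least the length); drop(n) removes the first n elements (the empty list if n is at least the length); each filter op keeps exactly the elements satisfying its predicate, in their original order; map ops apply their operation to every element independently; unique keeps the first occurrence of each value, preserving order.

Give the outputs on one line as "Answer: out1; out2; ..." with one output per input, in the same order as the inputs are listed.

[-24, -44]; [-48]; [-20, -44]; [16, -18]

Execution, op by op:
  [39, 24, 44] -> [24, 44] -> [24, 44] -> [-24, -44] -> [-24, -44]
  [17, 48, -25, 39, 45, 39, 17] -> [48, -25, 39, 45, 39, 17] -> [48, -25, 39] -> [-48, 25, -39] -> [-48]
  [-43, 20, 44, 41, -12, 24, 3, 30, 30] -> [20, 44, 41, -12, 24, 3, 30, 30] -> [20, 44, 41] -> [-20, -44, -41] -> [-20, -44]
  [26, -16, -3, 18, -40, -43, -2, 11] -> [-16, -3, 18, -40, -43, -2, 11] -> [-16, -3, 18] -> [16, 3, -18] -> [16, -18]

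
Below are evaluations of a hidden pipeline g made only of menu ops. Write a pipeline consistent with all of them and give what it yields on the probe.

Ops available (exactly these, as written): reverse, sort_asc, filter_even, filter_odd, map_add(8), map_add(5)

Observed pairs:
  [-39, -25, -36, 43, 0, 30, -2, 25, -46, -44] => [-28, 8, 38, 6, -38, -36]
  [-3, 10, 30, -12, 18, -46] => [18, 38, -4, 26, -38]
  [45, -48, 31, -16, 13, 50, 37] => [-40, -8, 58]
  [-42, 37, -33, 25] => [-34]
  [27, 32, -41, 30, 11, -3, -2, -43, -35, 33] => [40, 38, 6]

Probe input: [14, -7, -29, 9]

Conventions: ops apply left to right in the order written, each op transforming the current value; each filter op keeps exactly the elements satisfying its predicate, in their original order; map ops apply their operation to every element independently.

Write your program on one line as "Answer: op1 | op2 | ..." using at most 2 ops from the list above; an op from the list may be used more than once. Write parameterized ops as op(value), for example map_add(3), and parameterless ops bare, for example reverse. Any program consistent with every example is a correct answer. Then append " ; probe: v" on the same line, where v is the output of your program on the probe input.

map_add(8) | filter_even ; probe: [22]

Check, running the answer program on each example:
  [-39, -25, -36, 43, 0, 30, -2, 25, -46, -44] -> [-31, -17, -28, 51, 8, 38, 6, 33, -38, -36] -> [-28, 8, 38, 6, -38, -36]
  [-3, 10, 30, -12, 18, -46] -> [5, 18, 38, -4, 26, -38] -> [18, 38, -4, 26, -38]
  [45, -48, 31, -16, 13, 50, 37] -> [53, -40, 39, -8, 21, 58, 45] -> [-40, -8, 58]
  [-42, 37, -33, 25] -> [-34, 45, -25, 33] -> [-34]
  [27, 32, -41, 30, 11, -3, -2, -43, -35, 33] -> [35, 40, -33, 38, 19, 5, 6, -35, -27, 41] -> [40, 38, 6]
  probe: [14, -7, -29, 9] -> [22, 1, -21, 17] -> [22]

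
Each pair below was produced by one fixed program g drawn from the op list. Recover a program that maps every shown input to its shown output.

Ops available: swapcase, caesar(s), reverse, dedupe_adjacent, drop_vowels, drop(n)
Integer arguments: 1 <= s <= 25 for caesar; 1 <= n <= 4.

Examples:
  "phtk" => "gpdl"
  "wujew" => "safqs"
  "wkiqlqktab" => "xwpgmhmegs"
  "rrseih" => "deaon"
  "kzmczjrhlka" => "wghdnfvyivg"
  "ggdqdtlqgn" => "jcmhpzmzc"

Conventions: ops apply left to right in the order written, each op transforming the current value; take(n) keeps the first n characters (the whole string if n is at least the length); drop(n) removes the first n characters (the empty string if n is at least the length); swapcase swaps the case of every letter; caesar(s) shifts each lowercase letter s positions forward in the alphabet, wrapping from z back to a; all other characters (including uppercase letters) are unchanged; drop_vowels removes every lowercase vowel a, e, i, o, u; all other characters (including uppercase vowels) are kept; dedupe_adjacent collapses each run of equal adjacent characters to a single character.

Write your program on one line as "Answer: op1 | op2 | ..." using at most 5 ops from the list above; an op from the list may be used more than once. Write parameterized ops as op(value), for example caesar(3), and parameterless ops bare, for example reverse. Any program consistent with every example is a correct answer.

reverse | dedupe_adjacent | caesar(13) | caesar(9)

Check, running the answer program on each example:
  "phtk" -> "kthp" -> "kthp" -> "xguc" -> "gpdl"
  "wujew" -> "wejuw" -> "wejuw" -> "jrwhj" -> "safqs"
  "wkiqlqktab" -> "batkqlqikw" -> "batkqlqikw" -> "ongxdydvxj" -> "xwpgmhmegs"
  "rrseih" -> "hiesrr" -> "hiesr" -> "uvrfe" -> "deaon"
  "kzmczjrhlka" -> "aklhrjzcmzk" -> "aklhrjzcmzk" -> "nxyuewmpzmx" -> "wghdnfvyivg"
  "ggdqdtlqgn" -> "ngqltdqdgg" -> "ngqltdqdg" -> "atdygqdqt" -> "jcmhpzmzc"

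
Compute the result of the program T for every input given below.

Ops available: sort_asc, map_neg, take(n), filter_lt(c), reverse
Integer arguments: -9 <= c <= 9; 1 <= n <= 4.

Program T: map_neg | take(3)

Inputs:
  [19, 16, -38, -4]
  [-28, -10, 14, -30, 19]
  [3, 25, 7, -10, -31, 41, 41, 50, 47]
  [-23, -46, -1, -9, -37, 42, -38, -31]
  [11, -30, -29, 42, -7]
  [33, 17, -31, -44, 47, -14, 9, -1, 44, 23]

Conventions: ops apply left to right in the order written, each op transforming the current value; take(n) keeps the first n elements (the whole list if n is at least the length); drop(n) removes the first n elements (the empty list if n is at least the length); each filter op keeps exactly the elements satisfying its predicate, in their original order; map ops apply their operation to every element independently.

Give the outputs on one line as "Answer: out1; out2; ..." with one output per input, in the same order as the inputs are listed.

[-19, -16, 38]; [28, 10, -14]; [-3, -25, -7]; [23, 46, 1]; [-11, 30, 29]; [-33, -17, 31]

Execution, op by op:
  [19, 16, -38, -4] -> [-19, -16, 38, 4] -> [-19, -16, 38]
  [-28, -10, 14, -30, 19] -> [28, 10, -14, 30, -19] -> [28, 10, -14]
  [3, 25, 7, -10, -31, 41, 41, 50, 47] -> [-3, -25, -7, 10, 31, -41, -41, -50, -47] -> [-3, -25, -7]
  [-23, -46, -1, -9, -37, 42, -38, -31] -> [23, 46, 1, 9, 37, -42, 38, 31] -> [23, 46, 1]
  [11, -30, -29, 42, -7] -> [-11, 30, 29, -42, 7] -> [-11, 30, 29]
  [33, 17, -31, -44, 47, -14, 9, -1, 44, 23] -> [-33, -17, 31, 44, -47, 14, -9, 1, -44, -23] -> [-33, -17, 31]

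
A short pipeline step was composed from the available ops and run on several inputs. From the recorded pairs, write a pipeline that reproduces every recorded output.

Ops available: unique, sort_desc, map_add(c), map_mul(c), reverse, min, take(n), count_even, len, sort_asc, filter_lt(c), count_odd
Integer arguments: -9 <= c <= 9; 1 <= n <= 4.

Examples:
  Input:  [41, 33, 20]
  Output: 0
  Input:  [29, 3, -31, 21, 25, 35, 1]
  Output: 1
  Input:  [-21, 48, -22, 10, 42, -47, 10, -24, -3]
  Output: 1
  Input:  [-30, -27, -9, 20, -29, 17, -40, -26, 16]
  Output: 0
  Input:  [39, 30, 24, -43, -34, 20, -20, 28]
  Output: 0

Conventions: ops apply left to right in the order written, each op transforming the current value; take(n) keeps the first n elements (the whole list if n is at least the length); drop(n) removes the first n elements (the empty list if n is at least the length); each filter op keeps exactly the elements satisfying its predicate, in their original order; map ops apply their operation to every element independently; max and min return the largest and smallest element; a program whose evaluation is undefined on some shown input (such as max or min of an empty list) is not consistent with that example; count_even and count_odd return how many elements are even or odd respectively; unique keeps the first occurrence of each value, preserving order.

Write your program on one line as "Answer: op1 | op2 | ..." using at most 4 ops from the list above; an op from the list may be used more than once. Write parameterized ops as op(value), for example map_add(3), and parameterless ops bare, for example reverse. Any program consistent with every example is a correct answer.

map_add(2) | reverse | take(1) | count_odd

Check, running the answer program on each example:
  [41, 33, 20] -> [43, 35, 22] -> [22, 35, 43] -> [22] -> 0
  [29, 3, -31, 21, 25, 35, 1] -> [31, 5, -29, 23, 27, 37, 3] -> [3, 37, 27, 23, -29, 5, 31] -> [3] -> 1
  [-21, 48, -22, 10, 42, -47, 10, -24, -3] -> [-19, 50, -20, 12, 44, -45, 12, -22, -1] -> [-1, -22, 12, -45, 44, 12, -20, 50, -19] -> [-1] -> 1
  [-30, -27, -9, 20, -29, 17, -40, -26, 16] -> [-28, -25, -7, 22, -27, 19, -38, -24, 18] -> [18, -24, -38, 19, -27, 22, -7, -25, -28] -> [18] -> 0
  [39, 30, 24, -43, -34, 20, -20, 28] -> [41, 32, 26, -41, -32, 22, -18, 30] -> [30, -18, 22, -32, -41, 26, 32, 41] -> [30] -> 0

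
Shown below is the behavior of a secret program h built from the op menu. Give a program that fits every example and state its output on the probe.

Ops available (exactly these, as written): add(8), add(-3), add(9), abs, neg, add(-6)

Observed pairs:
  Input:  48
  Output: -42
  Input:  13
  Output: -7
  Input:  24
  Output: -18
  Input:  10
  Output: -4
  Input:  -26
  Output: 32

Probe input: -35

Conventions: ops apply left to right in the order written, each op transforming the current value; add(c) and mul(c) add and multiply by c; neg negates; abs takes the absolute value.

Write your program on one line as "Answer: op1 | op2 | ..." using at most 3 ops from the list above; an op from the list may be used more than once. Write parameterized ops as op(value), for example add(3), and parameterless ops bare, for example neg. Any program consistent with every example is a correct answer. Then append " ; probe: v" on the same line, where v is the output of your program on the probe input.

add(-6) | neg ; probe: 41

Check, running the answer program on each example:
  48 -> 42 -> -42
  13 -> 7 -> -7
  24 -> 18 -> -18
  10 -> 4 -> -4
  -26 -> -32 -> 32
  probe: -35 -> -41 -> 41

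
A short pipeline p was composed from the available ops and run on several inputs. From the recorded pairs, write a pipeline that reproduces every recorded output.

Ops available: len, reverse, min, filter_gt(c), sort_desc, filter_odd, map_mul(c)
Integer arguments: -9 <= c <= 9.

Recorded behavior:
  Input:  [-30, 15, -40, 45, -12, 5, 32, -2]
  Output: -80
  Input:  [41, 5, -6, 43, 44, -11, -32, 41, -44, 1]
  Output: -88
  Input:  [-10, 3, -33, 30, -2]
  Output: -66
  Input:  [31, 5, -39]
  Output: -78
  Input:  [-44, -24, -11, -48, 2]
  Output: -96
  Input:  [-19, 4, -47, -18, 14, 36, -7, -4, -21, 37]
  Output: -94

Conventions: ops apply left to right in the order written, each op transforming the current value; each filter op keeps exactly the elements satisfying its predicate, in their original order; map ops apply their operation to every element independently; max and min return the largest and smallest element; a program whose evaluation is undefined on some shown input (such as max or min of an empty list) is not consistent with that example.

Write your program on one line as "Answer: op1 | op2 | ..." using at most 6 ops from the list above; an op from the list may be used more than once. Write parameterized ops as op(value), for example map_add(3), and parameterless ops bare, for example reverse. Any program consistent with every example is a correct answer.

reverse | sort_desc | map_mul(2) | reverse | min

Check, running the answer program on each example:
  [-30, 15, -40, 45, -12, 5, 32, -2] -> [-2, 32, 5, -12, 45, -40, 15, -30] -> [45, 32, 15, 5, -2, -12, -30, -40] -> [90, 64, 30, 10, -4, -24, -60, -80] -> [-80, -60, -24, -4, 10, 30, 64, 90] -> -80
  [41, 5, -6, 43, 44, -11, -32, 41, -44, 1] -> [1, -44, 41, -32, -11, 44, 43, -6, 5, 41] -> [44, 43, 41, 41, 5, 1, -6, -11, -32, -44] -> [88, 86, 82, 82, 10, 2, -12, -22, -64, -88] -> [-88, -64, -22, -12, 2, 10, 82, 82, 86, 88] -> -88
  [-10, 3, -33, 30, -2] -> [-2, 30, -33, 3, -10] -> [30, 3, -2, -10, -33] -> [60, 6, -4, -20, -66] -> [-66, -20, -4, 6, 60] -> -66
  [31, 5, -39] -> [-39, 5, 31] -> [31, 5, -39] -> [62, 10, -78] -> [-78, 10, 62] -> -78
  [-44, -24, -11, -48, 2] -> [2, -48, -11, -24, -44] -> [2, -11, -24, -44, -48] -> [4, -22, -48, -88, -96] -> [-96, -88, -48, -22, 4] -> -96
  [-19, 4, -47, -18, 14, 36, -7, -4, -21, 37] -> [37, -21, -4, -7, 36, 14, -18, -47, 4, -19] -> [37, 36, 14, 4, -4, -7, -18, -19, -21, -47] -> [74, 72, 28, 8, -8, -14, -36, -38, -42, -94] -> [-94, -42, -38, -36, -14, -8, 8, 28, 72, 74] -> -94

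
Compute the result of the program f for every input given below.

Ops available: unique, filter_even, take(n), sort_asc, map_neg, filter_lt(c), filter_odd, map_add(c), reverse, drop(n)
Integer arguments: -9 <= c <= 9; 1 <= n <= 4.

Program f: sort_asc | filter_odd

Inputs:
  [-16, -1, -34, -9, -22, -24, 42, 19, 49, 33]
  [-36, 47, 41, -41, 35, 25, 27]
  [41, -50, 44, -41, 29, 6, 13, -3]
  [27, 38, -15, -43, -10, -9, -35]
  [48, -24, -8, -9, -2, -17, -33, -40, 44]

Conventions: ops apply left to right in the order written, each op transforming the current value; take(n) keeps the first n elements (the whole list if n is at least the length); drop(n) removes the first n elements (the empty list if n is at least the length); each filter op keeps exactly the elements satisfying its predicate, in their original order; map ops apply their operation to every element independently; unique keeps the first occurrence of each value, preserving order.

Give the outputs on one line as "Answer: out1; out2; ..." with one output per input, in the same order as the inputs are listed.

Execution, op by op:
  [-16, -1, -34, -9, -22, -24, 42, 19, 49, 33] -> [-34, -24, -22, -16, -9, -1, 19, 33, 42, 49] -> [-9, -1, 19, 33, 49]
  [-36, 47, 41, -41, 35, 25, 27] -> [-41, -36, 25, 27, 35, 41, 47] -> [-41, 25, 27, 35, 41, 47]
  [41, -50, 44, -41, 29, 6, 13, -3] -> [-50, -41, -3, 6, 13, 29, 41, 44] -> [-41, -3, 13, 29, 41]
  [27, 38, -15, -43, -10, -9, -35] -> [-43, -35, -15, -10, -9, 27, 38] -> [-43, -35, -15, -9, 27]
  [48, -24, -8, -9, -2, -17, -33, -40, 44] -> [-40, -33, -24, -17, -9, -8, -2, 44, 48] -> [-33, -17, -9]

[-9, -1, 19, 33, 49]; [-41, 25, 27, 35, 41, 47]; [-41, -3, 13, 29, 41]; [-43, -35, -15, -9, 27]; [-33, -17, -9]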